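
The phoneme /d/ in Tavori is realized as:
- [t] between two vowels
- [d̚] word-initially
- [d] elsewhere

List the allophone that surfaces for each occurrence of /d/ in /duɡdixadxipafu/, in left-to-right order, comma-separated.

Occurrence 1 (position 1): word-initially → [d̚].
Occurrence 2 (position 4): no conditioning environment matches → elsewhere allophone [d].
Occurrence 3 (position 8): no conditioning environment matches → elsewhere allophone [d].

[d̚], [d], [d]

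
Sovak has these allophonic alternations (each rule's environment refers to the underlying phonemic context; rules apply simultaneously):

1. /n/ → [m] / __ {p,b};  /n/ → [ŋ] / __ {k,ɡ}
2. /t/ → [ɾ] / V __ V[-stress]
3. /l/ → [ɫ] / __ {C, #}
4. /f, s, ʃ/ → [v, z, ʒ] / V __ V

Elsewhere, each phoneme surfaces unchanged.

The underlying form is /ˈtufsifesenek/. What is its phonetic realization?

/t/ — word-initial; rule 2 does not apply here → [t].
/u/ (between /t/ and /f/) is unaffected → [u].
/f/ (between /u/ and /s/): rule 4 targets it, but not between two vowels → unchanged [f].
/s/ (between /f/ and /i/): rule 4 targets it, but not between two vowels → unchanged [s].
/i/ (between /s/ and /f/) is unaffected → [i].
Rule 4 applies to /f/ (between /i/ and /e/: between two vowels) → [v].
/e/ — not in any rule's target class → [e].
/s/ meets the environment for rule 4 (between two vowels) → [z].
/e/ — not in any rule's target class → [e].
/n/ (between /e/ and /e/) fails the environment for rule 1, so it stays [n].
/e/ (between /n/ and /k/) is unaffected → [e].
/k/ stays [k].

[ˈtufsivezenek]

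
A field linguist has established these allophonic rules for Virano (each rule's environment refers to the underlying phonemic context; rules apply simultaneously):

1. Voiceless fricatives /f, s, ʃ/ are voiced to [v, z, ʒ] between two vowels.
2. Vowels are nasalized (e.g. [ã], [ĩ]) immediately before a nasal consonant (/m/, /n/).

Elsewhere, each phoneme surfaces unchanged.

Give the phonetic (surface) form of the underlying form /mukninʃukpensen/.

[muknĩnʃukpẽnsẽn]

/m/ stays [m].
/u/ — between /m/ and /k/; rule 2 does not apply here → [u].
/k/ (between /u/ and /n/): no rule targets it → [k].
/n/ — not in any rule's target class → [n].
/i/ (between /n/ and /n/): before a nasal consonant, so rule 2 applies → [ĩ].
/n/ (between /i/ and /ʃ/) is unaffected → [n].
/ʃ/ (between /n/ and /u/) fails the environment for rule 1, so it stays [ʃ].
/u/ (between /ʃ/ and /k/) fails the environment for rule 2, so it stays [u].
/k/ — not in any rule's target class → [k].
/p/ — not in any rule's target class → [p].
/e/ meets the environment for rule 2 (before a nasal consonant) → [ẽ].
/n/ (between /e/ and /s/) is unaffected → [n].
/s/ (between /n/ and /e/) is in the target of rule 1 but the environment (between two vowels) is not met → [s].
/e/ (between /s/ and /n/): before a nasal consonant, so rule 2 applies → [ẽ].
/n/ (word-final): no rule targets it → [n].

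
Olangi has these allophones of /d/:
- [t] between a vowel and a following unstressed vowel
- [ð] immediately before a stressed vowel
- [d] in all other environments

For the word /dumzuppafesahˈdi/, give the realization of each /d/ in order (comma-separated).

Occurrence 1 (position 1): no conditioning environment matches → elsewhere allophone [d].
Occurrence 2 (position 14): immediately before a stressed vowel → [ð].

[d], [ð]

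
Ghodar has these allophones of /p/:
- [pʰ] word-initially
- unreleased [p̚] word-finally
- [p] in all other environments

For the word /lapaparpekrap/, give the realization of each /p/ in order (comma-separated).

Occurrence 1 (position 3): no conditioning environment matches → elsewhere allophone [p].
Occurrence 2 (position 5): no conditioning environment matches → elsewhere allophone [p].
Occurrence 3 (position 8): no conditioning environment matches → elsewhere allophone [p].
Occurrence 4 (position 13): word-finally → [p̚].

[p], [p], [p], [p̚]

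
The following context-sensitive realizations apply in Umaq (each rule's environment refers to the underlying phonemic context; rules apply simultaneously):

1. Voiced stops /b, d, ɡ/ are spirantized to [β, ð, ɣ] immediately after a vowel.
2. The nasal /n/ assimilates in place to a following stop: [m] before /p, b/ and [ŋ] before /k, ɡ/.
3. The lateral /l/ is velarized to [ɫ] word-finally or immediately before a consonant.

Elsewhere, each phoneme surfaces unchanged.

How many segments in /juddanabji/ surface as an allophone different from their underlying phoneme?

2

Segments that undergo a rule: /d/ → [ð] (rule 1); /b/ → [β] (rule 1).
All other segments surface unchanged.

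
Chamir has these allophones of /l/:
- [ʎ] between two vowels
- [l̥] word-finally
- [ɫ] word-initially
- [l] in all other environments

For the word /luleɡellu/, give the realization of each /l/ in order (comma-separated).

[ɫ], [ʎ], [l], [l]

Occurrence 1 (position 1): word-initially → [ɫ].
Occurrence 2 (position 3): between two vowels → [ʎ].
Occurrence 3 (position 7): no conditioning environment matches → elsewhere allophone [l].
Occurrence 4 (position 8): no conditioning environment matches → elsewhere allophone [l].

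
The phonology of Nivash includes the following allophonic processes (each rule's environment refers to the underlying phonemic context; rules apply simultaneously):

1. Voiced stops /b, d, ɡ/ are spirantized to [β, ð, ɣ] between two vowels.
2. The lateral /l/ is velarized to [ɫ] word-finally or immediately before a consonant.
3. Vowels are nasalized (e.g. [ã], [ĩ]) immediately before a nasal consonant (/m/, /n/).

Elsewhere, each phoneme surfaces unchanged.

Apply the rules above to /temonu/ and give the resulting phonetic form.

/t/ (word-initial): no rule targets it → [t].
/e/ meets the environment for rule 3 (before a nasal consonant) → [ẽ].
/m/ (between /e/ and /o/): no rule targets it → [m].
/o/ (between /m/ and /n/) occurs before a nasal consonant → [õ] by rule 3.
/n/ (between /o/ and /u/) is unaffected → [n].
/u/ (word-final) is in the target of rule 3 but the environment (before a nasal consonant) is not met → [u].

[tẽmõnu]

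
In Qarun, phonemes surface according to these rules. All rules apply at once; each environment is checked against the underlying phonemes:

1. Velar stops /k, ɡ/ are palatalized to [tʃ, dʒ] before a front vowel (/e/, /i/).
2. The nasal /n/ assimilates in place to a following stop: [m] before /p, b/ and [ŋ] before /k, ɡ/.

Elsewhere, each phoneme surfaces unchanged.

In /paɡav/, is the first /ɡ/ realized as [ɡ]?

/ɡ/ — between /a/ and /a/; rule 1 does not apply here → [ɡ].
The actual realization is [ɡ], which matches [ɡ].

Yes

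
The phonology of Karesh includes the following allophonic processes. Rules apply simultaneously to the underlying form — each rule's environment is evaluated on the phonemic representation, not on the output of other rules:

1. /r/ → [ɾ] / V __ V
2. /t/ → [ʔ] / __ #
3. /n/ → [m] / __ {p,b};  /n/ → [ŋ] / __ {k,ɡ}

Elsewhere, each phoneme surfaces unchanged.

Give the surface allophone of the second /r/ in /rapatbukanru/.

[r]

/r/ (between /n/ and /u/) is in the target of rule 1 but the environment (between two vowels) is not met → [r].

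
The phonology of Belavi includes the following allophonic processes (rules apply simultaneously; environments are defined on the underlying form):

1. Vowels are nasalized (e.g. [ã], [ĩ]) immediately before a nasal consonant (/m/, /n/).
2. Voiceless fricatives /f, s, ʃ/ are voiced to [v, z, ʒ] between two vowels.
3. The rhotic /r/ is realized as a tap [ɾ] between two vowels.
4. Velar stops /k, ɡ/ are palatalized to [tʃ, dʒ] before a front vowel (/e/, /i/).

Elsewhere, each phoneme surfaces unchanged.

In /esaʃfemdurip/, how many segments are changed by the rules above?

Segments that undergo a rule: /s/ → [z] (rule 2); /e/ → [ẽ] (rule 1); /r/ → [ɾ] (rule 3).
All other segments surface unchanged.

3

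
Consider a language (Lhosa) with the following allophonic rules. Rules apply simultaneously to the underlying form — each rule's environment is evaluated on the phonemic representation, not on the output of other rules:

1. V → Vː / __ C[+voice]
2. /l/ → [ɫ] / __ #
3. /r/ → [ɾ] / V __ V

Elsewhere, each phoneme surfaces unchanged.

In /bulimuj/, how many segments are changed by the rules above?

Segments that undergo a rule: /u/ → [uː] (rule 1); /i/ → [iː] (rule 1); /u/ → [uː] (rule 1).
All other segments surface unchanged.

3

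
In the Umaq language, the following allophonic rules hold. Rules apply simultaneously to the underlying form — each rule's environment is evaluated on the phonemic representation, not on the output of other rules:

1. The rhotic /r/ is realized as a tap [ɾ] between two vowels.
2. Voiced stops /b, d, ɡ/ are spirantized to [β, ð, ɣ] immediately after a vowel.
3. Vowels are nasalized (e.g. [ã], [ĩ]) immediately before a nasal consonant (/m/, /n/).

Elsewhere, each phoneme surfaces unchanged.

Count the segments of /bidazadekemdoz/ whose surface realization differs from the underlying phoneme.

3

Segments that undergo a rule: /d/ → [ð] (rule 2); /d/ → [ð] (rule 2); /e/ → [ẽ] (rule 3).
All other segments surface unchanged.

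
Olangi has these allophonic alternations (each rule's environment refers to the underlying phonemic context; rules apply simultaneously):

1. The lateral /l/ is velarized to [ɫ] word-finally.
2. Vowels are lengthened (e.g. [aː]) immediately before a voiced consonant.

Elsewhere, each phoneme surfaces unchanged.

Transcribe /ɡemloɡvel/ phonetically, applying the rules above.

/ɡ/ stays [ɡ].
Rule 2 applies to /e/ (between /ɡ/ and /m/: before a voiced consonant) → [eː].
/m/ stays [m].
/l/ (between /m/ and /o/): rule 1 targets it, but not word-finally → unchanged [l].
/o/ meets the environment for rule 2 (before a voiced consonant) → [oː].
/ɡ/ — not in any rule's target class → [ɡ].
/v/ stays [v].
/e/ (between /v/ and /l/): before a voiced consonant, so rule 2 applies → [eː].
/l/ — word-final, word-finally — surfaces as [ɫ] (rule 1).

[ɡeːmloːɡveːɫ]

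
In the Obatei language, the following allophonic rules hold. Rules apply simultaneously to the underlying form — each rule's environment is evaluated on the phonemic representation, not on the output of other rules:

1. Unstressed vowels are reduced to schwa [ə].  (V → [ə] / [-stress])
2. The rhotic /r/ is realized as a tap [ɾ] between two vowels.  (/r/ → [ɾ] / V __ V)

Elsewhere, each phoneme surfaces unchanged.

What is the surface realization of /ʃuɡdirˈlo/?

/ʃ/ stays [ʃ].
/u/ (between /ʃ/ and /ɡ/): in an unstressed syllable, so rule 1 applies → [ə].
/ɡ/ (between /u/ and /d/): no rule targets it → [ɡ].
/d/ stays [d].
/i/ — between /d/ and /r/, in an unstressed syllable — surfaces as [ə] (rule 1).
/r/ (between /i/ and /l/) is in the target of rule 2 but the environment (between two vowels) is not met → [r].
/l/ (between /r/ and /o/) is unaffected → [l].
/o/ (word-final) fails the environment for rule 1, so it stays [o].

[ʃəɡdərˈlo]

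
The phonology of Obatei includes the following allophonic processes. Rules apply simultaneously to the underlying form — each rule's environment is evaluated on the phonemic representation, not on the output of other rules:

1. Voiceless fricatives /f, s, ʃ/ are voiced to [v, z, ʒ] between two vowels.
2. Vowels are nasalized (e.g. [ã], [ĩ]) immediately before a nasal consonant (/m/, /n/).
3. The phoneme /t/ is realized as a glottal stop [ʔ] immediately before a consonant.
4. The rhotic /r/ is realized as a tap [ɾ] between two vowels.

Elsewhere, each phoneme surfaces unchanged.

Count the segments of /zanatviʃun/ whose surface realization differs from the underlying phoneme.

4

Segments that undergo a rule: /a/ → [ã] (rule 2); /t/ → [ʔ] (rule 3); /ʃ/ → [ʒ] (rule 1); /u/ → [ũ] (rule 2).
All other segments surface unchanged.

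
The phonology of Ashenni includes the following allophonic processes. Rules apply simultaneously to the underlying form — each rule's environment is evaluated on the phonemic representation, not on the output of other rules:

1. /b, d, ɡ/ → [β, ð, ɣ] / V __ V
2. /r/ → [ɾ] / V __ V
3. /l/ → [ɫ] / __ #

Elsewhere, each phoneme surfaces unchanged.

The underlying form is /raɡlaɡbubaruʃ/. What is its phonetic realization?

/r/ (word-initial) is in the target of rule 2 but the environment (between two vowels) is not met → [r].
/a/ (between /r/ and /ɡ/): no rule targets it → [a].
/ɡ/ — between /a/ and /l/; rule 1 does not apply here → [ɡ].
/l/ (between /ɡ/ and /a/) is in the target of rule 3 but the environment (word-finally) is not met → [l].
/a/ stays [a].
/ɡ/ (between /a/ and /b/): rule 1 targets it, but not between two vowels → unchanged [ɡ].
/b/ (between /ɡ/ and /u/) is in the target of rule 1 but the environment (between two vowels) is not met → [b].
/u/ (between /b/ and /b/) is unaffected → [u].
/b/ meets the environment for rule 1 (between two vowels) → [β].
/a/ (between /b/ and /r/) is unaffected → [a].
/r/ meets the environment for rule 2 (between two vowels) → [ɾ].
/u/ — not in any rule's target class → [u].
/ʃ/ stays [ʃ].

[raɡlaɡbuβaɾuʃ]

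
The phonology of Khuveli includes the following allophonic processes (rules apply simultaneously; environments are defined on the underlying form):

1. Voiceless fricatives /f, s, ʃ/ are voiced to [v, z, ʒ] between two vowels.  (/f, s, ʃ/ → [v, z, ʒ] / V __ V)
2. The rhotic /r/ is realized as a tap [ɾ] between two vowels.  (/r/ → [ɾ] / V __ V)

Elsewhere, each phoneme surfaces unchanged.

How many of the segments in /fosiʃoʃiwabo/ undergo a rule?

Segments that undergo a rule: /s/ → [z] (rule 1); /ʃ/ → [ʒ] (rule 1); /ʃ/ → [ʒ] (rule 1).
All other segments surface unchanged.

3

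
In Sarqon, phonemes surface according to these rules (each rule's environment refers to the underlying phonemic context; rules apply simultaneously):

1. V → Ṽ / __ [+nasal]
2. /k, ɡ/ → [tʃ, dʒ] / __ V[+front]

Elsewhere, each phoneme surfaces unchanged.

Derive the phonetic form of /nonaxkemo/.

[nõnaxtʃẽmo]

/n/ stays [n].
/o/ meets the environment for rule 1 (before a nasal consonant) → [õ].
/n/ — not in any rule's target class → [n].
/a/ (between /n/ and /x/) fails the environment for rule 1, so it stays [a].
/x/ — not in any rule's target class → [x].
/k/ (between /x/ and /e/): before a front vowel, so rule 2 applies → [tʃ].
/e/ — between /k/ and /m/, before a nasal consonant — surfaces as [ẽ] (rule 1).
/m/ (between /e/ and /o/): no rule targets it → [m].
/o/ (word-final): rule 1 targets it, but not before a nasal consonant → unchanged [o].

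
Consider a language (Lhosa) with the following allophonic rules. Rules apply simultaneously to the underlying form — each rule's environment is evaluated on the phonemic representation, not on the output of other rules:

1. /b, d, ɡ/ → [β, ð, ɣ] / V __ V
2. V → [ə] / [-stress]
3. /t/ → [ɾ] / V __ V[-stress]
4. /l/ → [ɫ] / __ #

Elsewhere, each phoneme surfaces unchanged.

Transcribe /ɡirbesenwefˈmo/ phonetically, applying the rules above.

/ɡ/ (word-initial) fails the environment for rule 1, so it stays [ɡ].
/i/ — between /ɡ/ and /r/, in an unstressed syllable — surfaces as [ə] (rule 2).
/r/ stays [r].
/b/ (between /r/ and /e/) is in the target of rule 1 but the environment (between two vowels) is not met → [b].
/e/ — between /b/ and /s/, in an unstressed syllable — surfaces as [ə] (rule 2).
/s/ (between /e/ and /e/): no rule targets it → [s].
Rule 2 applies to /e/ (between /s/ and /n/: in an unstressed syllable) → [ə].
/n/ stays [n].
/w/ (between /n/ and /e/): no rule targets it → [w].
/e/ meets the environment for rule 2 (in an unstressed syllable) → [ə].
/f/ (between /e/ and /m/): no rule targets it → [f].
/m/ stays [m].
/o/ (word-final) is in the target of rule 2 but the environment (in an unstressed syllable) is not met → [o].

[ɡərbəsənwəfˈmo]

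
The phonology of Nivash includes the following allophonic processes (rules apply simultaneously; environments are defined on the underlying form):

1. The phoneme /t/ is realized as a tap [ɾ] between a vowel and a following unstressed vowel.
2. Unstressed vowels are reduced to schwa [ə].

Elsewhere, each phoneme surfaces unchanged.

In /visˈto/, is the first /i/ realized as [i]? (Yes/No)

No

/i/ meets the environment for rule 2 (in an unstressed syllable) → [ə].
The actual realization is [ə], not [i].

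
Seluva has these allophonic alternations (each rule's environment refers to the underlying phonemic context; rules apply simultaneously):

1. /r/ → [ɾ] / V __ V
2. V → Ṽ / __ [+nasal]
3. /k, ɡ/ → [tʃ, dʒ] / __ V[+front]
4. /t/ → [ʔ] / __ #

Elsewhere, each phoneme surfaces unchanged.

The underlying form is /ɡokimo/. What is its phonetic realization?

/ɡ/ (word-initial) is in the target of rule 3 but the environment (before a front vowel) is not met → [ɡ].
/o/ (between /ɡ/ and /k/) is in the target of rule 2 but the environment (before a nasal consonant) is not met → [o].
/k/ (between /o/ and /i/) occurs before a front vowel → [tʃ] by rule 3.
/i/ meets the environment for rule 2 (before a nasal consonant) → [ĩ].
/m/ — not in any rule's target class → [m].
/o/ (word-final): rule 2 targets it, but not before a nasal consonant → unchanged [o].

[ɡotʃĩmo]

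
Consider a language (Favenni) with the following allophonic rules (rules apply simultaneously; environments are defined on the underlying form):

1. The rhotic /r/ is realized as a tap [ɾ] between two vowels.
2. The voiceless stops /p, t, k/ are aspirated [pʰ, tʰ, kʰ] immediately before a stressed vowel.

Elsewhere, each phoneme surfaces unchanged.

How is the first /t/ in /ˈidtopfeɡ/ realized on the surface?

[t]

/t/ (between /d/ and /o/) is in the target of rule 2 but the environment (immediately before a stressed vowel) is not met → [t].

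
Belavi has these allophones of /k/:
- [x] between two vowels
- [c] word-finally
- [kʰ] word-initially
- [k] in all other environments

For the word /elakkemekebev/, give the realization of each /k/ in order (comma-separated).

[k], [k], [x]

Occurrence 1 (position 4): no conditioning environment matches → elsewhere allophone [k].
Occurrence 2 (position 5): no conditioning environment matches → elsewhere allophone [k].
Occurrence 3 (position 9): between two vowels → [x].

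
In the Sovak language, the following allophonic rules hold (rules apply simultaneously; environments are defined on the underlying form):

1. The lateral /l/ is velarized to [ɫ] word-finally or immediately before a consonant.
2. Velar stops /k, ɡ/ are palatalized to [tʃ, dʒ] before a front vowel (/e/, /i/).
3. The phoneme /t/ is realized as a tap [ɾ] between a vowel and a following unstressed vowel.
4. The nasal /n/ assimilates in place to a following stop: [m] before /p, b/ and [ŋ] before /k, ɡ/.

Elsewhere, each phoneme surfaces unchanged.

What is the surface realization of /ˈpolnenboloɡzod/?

/p/ stays [p].
/o/ (between /p/ and /l/) is unaffected → [o].
/l/ (between /o/ and /n/): word-finally or immediately before a consonant, so rule 1 applies → [ɫ].
/n/ (between /l/ and /e/): rule 4 targets it, but not before a labial or velar stop → unchanged [n].
/e/ — not in any rule's target class → [e].
/n/ meets the environment for rule 4 (before a labial or velar stop) → [m].
/b/ — not in any rule's target class → [b].
/o/ (between /b/ and /l/): no rule targets it → [o].
/l/ — between /o/ and /o/; rule 1 does not apply here → [l].
/o/ (between /l/ and /ɡ/): no rule targets it → [o].
/ɡ/ (between /o/ and /z/) fails the environment for rule 2, so it stays [ɡ].
/z/ — not in any rule's target class → [z].
/o/ — not in any rule's target class → [o].
/d/ (word-final): no rule targets it → [d].

[ˈpoɫnemboloɡzod]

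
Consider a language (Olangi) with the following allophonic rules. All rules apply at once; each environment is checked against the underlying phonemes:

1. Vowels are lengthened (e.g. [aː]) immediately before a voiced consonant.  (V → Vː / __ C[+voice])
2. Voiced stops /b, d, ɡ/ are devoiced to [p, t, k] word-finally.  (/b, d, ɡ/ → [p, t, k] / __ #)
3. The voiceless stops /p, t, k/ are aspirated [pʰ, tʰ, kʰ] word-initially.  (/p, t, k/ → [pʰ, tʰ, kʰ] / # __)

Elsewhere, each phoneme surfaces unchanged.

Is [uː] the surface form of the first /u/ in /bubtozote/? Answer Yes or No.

/u/ (between /b/ and /b/) occurs before a voiced consonant → [uː] by rule 1.
The actual realization is [uː], which matches [uː].

Yes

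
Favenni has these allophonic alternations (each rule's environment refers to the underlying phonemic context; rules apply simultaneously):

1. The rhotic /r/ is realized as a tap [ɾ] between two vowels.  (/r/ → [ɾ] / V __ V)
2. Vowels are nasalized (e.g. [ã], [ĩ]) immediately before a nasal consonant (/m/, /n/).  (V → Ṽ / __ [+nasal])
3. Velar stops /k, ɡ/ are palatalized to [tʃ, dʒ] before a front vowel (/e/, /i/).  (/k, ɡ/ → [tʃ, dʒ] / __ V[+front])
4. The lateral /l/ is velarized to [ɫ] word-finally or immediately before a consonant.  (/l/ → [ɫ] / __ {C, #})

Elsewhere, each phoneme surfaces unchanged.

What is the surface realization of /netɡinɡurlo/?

/n/ — not in any rule's target class → [n].
/e/ (between /n/ and /t/) fails the environment for rule 2, so it stays [e].
/t/ (between /e/ and /ɡ/) is unaffected → [t].
/ɡ/ — between /t/ and /i/, before a front vowel — surfaces as [dʒ] (rule 3).
/i/ meets the environment for rule 2 (before a nasal consonant) → [ĩ].
/n/ stays [n].
/ɡ/ (between /n/ and /u/): rule 3 targets it, but not before a front vowel → unchanged [ɡ].
/u/ (between /ɡ/ and /r/) fails the environment for rule 2, so it stays [u].
/r/ (between /u/ and /l/) is in the target of rule 1 but the environment (between two vowels) is not met → [r].
/l/ (between /r/ and /o/): rule 4 targets it, but not word-finally or immediately before a consonant → unchanged [l].
/o/ (word-final) is in the target of rule 2 but the environment (before a nasal consonant) is not met → [o].

[netdʒĩnɡurlo]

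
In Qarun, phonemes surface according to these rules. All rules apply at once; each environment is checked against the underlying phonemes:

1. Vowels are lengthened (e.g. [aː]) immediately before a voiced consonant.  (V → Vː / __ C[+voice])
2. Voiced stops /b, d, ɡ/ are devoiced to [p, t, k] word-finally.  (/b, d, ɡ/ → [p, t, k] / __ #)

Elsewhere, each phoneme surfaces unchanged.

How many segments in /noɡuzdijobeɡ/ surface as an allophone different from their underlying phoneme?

Segments that undergo a rule: /o/ → [oː] (rule 1); /u/ → [uː] (rule 1); /i/ → [iː] (rule 1); /o/ → [oː] (rule 1); /e/ → [eː] (rule 1); /ɡ/ → [k] (rule 2).
All other segments surface unchanged.

6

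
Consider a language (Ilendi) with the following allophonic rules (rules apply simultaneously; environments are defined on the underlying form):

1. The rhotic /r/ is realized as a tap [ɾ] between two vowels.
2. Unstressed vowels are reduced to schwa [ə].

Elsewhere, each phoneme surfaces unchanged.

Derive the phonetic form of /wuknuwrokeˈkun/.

[wəknəwrəkəˈkun]

/u/ (between /w/ and /k/) occurs in an unstressed syllable → [ə] by rule 2.
/u/ (between /n/ and /w/) occurs in an unstressed syllable → [ə] by rule 2.
/r/ (between /w/ and /o/): rule 1 targets it, but not between two vowels → unchanged [r].
/o/ (between /r/ and /k/): in an unstressed syllable, so rule 2 applies → [ə].
Rule 2 applies to /e/ (between /k/ and /k/: in an unstressed syllable) → [ə].
/u/ — between /k/ and /n/; rule 2 does not apply here → [u].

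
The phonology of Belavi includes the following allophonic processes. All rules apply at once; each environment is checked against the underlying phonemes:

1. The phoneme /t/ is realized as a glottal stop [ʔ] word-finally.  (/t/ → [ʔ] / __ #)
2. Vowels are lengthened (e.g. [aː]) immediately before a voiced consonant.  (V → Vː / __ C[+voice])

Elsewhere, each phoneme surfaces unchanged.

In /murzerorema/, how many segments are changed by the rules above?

Segments that undergo a rule: /u/ → [uː] (rule 2); /e/ → [eː] (rule 2); /o/ → [oː] (rule 2); /e/ → [eː] (rule 2).
All other segments surface unchanged.

4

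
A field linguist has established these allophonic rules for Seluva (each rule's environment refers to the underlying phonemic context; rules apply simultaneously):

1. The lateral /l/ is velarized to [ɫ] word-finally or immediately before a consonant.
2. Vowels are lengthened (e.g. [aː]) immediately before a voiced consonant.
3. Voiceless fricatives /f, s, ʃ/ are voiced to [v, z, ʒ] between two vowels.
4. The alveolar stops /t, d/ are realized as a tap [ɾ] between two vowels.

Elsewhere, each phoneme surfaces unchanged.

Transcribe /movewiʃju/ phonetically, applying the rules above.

[moːveːwiʃju]

/o/ — between /m/ and /v/, before a voiced consonant — surfaces as [oː] (rule 2).
/e/ meets the environment for rule 2 (before a voiced consonant) → [eː].
/i/ (between /w/ and /ʃ/) fails the environment for rule 2, so it stays [i].
/ʃ/ — between /i/ and /j/; rule 3 does not apply here → [ʃ].
/u/ (word-final) is in the target of rule 2 but the environment (before a voiced consonant) is not met → [u].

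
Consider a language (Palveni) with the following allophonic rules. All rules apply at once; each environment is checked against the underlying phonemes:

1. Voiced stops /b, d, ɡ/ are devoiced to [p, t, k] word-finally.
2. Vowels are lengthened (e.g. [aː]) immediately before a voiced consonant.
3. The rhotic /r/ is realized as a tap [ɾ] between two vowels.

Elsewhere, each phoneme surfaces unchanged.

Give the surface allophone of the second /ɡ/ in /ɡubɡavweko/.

[ɡ]

/ɡ/ (between /b/ and /a/) fails the environment for rule 1, so it stays [ɡ].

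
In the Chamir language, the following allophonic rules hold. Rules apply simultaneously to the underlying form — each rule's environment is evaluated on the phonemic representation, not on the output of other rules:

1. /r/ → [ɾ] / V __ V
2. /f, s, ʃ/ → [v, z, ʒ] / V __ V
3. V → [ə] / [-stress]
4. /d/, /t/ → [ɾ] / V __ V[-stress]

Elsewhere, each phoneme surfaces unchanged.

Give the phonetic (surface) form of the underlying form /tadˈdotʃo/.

[tədˈdotʃə]

/t/ (word-initial): rule 4 targets it, but not between a vowel and a following unstressed vowel → unchanged [t].
/a/ (between /t/ and /d/) occurs in an unstressed syllable → [ə] by rule 3.
/d/ (between /a/ and /d/) is in the target of rule 4 but the environment (between a vowel and a following unstressed vowel) is not met → [d].
/d/ (between /d/ and /o/) fails the environment for rule 4, so it stays [d].
/o/ — between /d/ and /t/; rule 3 does not apply here → [o].
/t/ — between /o/ and /ʃ/; rule 4 does not apply here → [t].
/ʃ/ (between /t/ and /o/) fails the environment for rule 2, so it stays [ʃ].
/o/ — word-final, in an unstressed syllable — surfaces as [ə] (rule 3).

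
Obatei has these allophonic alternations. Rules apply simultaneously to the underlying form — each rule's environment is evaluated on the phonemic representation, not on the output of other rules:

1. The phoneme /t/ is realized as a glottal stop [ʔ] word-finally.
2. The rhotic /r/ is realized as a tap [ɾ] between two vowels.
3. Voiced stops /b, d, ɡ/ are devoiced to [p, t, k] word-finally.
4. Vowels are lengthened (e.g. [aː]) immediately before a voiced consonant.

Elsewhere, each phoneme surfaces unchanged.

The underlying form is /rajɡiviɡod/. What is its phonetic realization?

/r/ (word-initial) is in the target of rule 2 but the environment (between two vowels) is not met → [r].
/a/ — between /r/ and /j/, before a voiced consonant — surfaces as [aː] (rule 4).
/j/ (between /a/ and /ɡ/): no rule targets it → [j].
/ɡ/ — between /j/ and /i/; rule 3 does not apply here → [ɡ].
/i/ (between /ɡ/ and /v/) occurs before a voiced consonant → [iː] by rule 4.
/v/ stays [v].
/i/ (between /v/ and /ɡ/): before a voiced consonant, so rule 4 applies → [iː].
/ɡ/ (between /i/ and /o/) fails the environment for rule 3, so it stays [ɡ].
/o/ — between /ɡ/ and /d/, before a voiced consonant — surfaces as [oː] (rule 4).
/d/ meets the environment for rule 3 (word-finally) → [t].

[raːjɡiːviːɡoːt]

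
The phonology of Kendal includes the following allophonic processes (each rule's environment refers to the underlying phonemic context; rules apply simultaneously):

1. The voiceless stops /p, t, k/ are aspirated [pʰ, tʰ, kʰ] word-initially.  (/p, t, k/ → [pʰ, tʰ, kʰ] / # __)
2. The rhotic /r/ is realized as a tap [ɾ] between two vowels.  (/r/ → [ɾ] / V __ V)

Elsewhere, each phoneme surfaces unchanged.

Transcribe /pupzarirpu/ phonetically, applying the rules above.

[pʰupzaɾirpu]

/p/ meets the environment for rule 1 (word-initially) → [pʰ].
/p/ (between /u/ and /z/) is in the target of rule 1 but the environment (word-initially) is not met → [p].
Rule 2 applies to /r/ (between /a/ and /i/: between two vowels) → [ɾ].
/r/ — between /i/ and /p/; rule 2 does not apply here → [r].
/p/ — between /r/ and /u/; rule 1 does not apply here → [p].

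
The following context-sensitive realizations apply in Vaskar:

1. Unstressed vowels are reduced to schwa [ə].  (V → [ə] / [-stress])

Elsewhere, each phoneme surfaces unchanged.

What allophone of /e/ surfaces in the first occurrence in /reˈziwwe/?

[ə]

/e/ — between /r/ and /z/, in an unstressed syllable — surfaces as [ə] (rule 1).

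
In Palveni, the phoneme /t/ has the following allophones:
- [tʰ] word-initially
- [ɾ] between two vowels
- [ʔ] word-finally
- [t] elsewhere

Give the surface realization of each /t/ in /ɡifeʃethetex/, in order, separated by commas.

Occurrence 1 (position 7): no conditioning environment matches → elsewhere allophone [t].
Occurrence 2 (position 10): between two vowels → [ɾ].

[t], [ɾ]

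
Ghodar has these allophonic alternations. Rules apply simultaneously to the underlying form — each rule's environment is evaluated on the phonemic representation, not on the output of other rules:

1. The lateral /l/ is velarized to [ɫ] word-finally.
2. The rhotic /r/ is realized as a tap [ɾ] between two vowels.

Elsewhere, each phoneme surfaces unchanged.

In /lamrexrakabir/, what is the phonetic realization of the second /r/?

/r/ (between /x/ and /a/): rule 2 targets it, but not between two vowels → unchanged [r].

[r]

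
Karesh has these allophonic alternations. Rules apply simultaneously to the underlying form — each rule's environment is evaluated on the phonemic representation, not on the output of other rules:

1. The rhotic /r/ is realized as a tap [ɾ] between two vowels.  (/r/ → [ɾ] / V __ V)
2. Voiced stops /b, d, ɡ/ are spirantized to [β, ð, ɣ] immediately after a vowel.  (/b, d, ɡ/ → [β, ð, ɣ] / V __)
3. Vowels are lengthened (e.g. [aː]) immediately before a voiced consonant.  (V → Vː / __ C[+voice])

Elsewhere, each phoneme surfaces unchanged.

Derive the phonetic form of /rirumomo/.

/r/ (word-initial) fails the environment for rule 1, so it stays [r].
/i/ (between /r/ and /r/) occurs before a voiced consonant → [iː] by rule 3.
Rule 1 applies to /r/ (between /i/ and /u/: between two vowels) → [ɾ].
Rule 3 applies to /u/ (between /r/ and /m/: before a voiced consonant) → [uː].
/m/ — not in any rule's target class → [m].
/o/ meets the environment for rule 3 (before a voiced consonant) → [oː].
/m/ (between /o/ and /o/) is unaffected → [m].
/o/ (word-final) fails the environment for rule 3, so it stays [o].

[riːɾuːmoːmo]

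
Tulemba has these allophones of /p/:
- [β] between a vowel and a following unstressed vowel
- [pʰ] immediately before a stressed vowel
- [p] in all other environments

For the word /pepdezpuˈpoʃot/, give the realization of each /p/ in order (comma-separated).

[p], [p], [p], [pʰ]

Occurrence 1 (position 1): no conditioning environment matches → elsewhere allophone [p].
Occurrence 2 (position 3): no conditioning environment matches → elsewhere allophone [p].
Occurrence 3 (position 7): no conditioning environment matches → elsewhere allophone [p].
Occurrence 4 (position 9): immediately before a stressed vowel → [pʰ].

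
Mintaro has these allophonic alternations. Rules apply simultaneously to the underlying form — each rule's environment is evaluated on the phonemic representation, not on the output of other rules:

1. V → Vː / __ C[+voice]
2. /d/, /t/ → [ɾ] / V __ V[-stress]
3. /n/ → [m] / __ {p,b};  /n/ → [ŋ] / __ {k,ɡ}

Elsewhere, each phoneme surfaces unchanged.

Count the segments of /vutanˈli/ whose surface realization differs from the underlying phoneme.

Segments that undergo a rule: /t/ → [ɾ] (rule 2); /a/ → [aː] (rule 1).
All other segments surface unchanged.

2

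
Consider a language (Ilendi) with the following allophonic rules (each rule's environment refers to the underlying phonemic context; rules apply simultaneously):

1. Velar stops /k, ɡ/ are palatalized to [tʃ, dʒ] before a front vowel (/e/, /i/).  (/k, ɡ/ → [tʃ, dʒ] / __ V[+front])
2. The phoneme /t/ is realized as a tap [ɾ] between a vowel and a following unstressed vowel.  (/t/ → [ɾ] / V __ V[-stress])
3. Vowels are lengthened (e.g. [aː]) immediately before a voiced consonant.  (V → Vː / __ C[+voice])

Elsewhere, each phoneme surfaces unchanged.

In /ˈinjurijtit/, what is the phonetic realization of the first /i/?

/i/ (word-initial) occurs before a voiced consonant → [iː] by rule 3.

[iː]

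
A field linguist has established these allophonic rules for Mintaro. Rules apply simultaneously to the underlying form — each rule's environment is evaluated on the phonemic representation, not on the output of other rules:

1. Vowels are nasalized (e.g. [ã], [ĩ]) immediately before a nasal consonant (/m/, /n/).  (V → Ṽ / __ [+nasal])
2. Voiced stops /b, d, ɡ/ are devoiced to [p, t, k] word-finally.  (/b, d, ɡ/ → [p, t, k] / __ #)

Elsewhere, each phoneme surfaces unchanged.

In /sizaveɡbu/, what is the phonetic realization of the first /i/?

[i]

/i/ (between /s/ and /z/) fails the environment for rule 1, so it stays [i].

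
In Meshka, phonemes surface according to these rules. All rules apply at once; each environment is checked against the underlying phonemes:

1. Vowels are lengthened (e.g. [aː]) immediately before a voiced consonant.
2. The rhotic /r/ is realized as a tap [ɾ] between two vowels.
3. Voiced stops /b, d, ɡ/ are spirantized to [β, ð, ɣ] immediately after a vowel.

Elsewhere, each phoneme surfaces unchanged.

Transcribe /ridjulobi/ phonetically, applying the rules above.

[riːðjuːloːβi]

/r/ (word-initial) is in the target of rule 2 but the environment (between two vowels) is not met → [r].
/i/ (between /r/ and /d/): before a voiced consonant, so rule 1 applies → [iː].
Rule 3 applies to /d/ (between /i/ and /j/: immediately after a vowel) → [ð].
/j/ stays [j].
/u/ meets the environment for rule 1 (before a voiced consonant) → [uː].
/l/ stays [l].
/o/ (between /l/ and /b/) occurs before a voiced consonant → [oː] by rule 1.
Rule 3 applies to /b/ (between /o/ and /i/: immediately after a vowel) → [β].
/i/ (word-final) is in the target of rule 1 but the environment (before a voiced consonant) is not met → [i].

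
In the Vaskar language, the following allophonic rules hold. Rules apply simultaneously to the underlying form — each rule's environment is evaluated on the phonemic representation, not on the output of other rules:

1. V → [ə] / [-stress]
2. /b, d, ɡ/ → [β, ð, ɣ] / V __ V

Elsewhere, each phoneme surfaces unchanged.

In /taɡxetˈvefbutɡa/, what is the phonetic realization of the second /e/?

[e]

/e/ (between /v/ and /f/) is in the target of rule 1 but the environment (in an unstressed syllable) is not met → [e].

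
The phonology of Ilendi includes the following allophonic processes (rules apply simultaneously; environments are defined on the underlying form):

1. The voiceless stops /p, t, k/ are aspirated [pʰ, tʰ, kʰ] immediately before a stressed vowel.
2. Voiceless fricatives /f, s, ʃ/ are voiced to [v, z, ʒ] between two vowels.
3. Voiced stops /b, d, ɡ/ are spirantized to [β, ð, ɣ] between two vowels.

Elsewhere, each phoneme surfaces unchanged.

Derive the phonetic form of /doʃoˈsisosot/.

[doʒoˈzizozot]

/d/ (word-initial): rule 3 targets it, but not between two vowels → unchanged [d].
/ʃ/ (between /o/ and /o/): between two vowels, so rule 2 applies → [ʒ].
/s/ (between /o/ and /i/) occurs between two vowels → [z] by rule 2.
/s/ (between /i/ and /o/) occurs between two vowels → [z] by rule 2.
Rule 2 applies to /s/ (between /o/ and /o/: between two vowels) → [z].
/t/ — word-final; rule 1 does not apply here → [t].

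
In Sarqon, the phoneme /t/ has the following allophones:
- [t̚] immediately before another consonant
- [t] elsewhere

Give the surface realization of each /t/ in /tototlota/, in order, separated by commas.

[t], [t], [t̚], [t]

Occurrence 1 (position 1): no conditioning environment matches → elsewhere allophone [t].
Occurrence 2 (position 3): no conditioning environment matches → elsewhere allophone [t].
Occurrence 3 (position 5): immediately before another consonant → [t̚].
Occurrence 4 (position 8): no conditioning environment matches → elsewhere allophone [t].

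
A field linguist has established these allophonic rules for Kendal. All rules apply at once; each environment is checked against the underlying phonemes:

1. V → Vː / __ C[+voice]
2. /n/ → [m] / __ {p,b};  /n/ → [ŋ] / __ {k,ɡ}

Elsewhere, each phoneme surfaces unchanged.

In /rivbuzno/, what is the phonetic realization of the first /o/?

[o]

/o/ (word-final) is in the target of rule 1 but the environment (before a voiced consonant) is not met → [o].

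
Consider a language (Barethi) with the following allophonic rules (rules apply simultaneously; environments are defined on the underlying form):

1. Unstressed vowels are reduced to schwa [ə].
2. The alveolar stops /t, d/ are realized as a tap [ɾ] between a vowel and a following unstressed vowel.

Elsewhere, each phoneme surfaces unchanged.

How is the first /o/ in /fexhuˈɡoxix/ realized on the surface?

/o/ (between /ɡ/ and /x/): rule 1 targets it, but not in an unstressed syllable → unchanged [o].

[o]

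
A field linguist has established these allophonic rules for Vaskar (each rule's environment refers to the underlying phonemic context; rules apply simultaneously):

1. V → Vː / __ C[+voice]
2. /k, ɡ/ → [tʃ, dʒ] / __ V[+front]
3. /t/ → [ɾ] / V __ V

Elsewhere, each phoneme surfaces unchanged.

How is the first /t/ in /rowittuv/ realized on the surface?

/t/ — between /i/ and /t/; rule 3 does not apply here → [t].

[t]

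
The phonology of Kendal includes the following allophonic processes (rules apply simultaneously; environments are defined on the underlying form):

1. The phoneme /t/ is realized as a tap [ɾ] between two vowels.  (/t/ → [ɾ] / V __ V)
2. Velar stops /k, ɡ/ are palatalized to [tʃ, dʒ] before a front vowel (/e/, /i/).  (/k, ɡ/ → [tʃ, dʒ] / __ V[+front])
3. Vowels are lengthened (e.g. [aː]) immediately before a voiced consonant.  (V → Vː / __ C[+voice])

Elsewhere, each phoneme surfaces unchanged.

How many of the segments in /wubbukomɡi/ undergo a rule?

Segments that undergo a rule: /u/ → [uː] (rule 3); /o/ → [oː] (rule 3); /ɡ/ → [dʒ] (rule 2).
All other segments surface unchanged.

3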